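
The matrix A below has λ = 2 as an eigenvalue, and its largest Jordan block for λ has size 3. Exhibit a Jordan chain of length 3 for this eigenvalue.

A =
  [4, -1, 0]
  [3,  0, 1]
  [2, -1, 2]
A Jordan chain for λ = 2 of length 3:
v_1 = (1, 2, 1)ᵀ
v_2 = (2, 3, 2)ᵀ
v_3 = (1, 0, 0)ᵀ

Let N = A − (2)·I. We want v_3 with N^3 v_3 = 0 but N^2 v_3 ≠ 0; then v_{j-1} := N · v_j for j = 3, …, 2.

Pick v_3 = (1, 0, 0)ᵀ.
Then v_2 = N · v_3 = (2, 3, 2)ᵀ.
Then v_1 = N · v_2 = (1, 2, 1)ᵀ.

Sanity check: (A − (2)·I) v_1 = (0, 0, 0)ᵀ = 0. ✓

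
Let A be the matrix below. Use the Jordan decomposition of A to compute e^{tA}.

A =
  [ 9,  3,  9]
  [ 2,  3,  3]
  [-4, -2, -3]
e^{tA} =
  [3*t^2*exp(3*t) + 6*t*exp(3*t) + exp(3*t), 3*t*exp(3*t), 9*t^2*exp(3*t)/2 + 9*t*exp(3*t)]
  [2*t*exp(3*t), exp(3*t), 3*t*exp(3*t)]
  [-2*t^2*exp(3*t) - 4*t*exp(3*t), -2*t*exp(3*t), -3*t^2*exp(3*t) - 6*t*exp(3*t) + exp(3*t)]

Strategy: write A = P · J · P⁻¹ where J is a Jordan canonical form, so e^{tA} = P · e^{tJ} · P⁻¹, and e^{tJ} can be computed block-by-block.

A has Jordan form
J =
  [3, 1, 0]
  [0, 3, 1]
  [0, 0, 3]
(up to reordering of blocks).

Per-block formulas:
  For a 3×3 Jordan block J_3(3): exp(t · J_3(3)) = e^(3t)·(I + t·N + (t^2/2)·N^2), where N is the 3×3 nilpotent shift.

After assembling e^{tJ} and conjugating by P, we get:

e^{tA} =
  [3*t^2*exp(3*t) + 6*t*exp(3*t) + exp(3*t), 3*t*exp(3*t), 9*t^2*exp(3*t)/2 + 9*t*exp(3*t)]
  [2*t*exp(3*t), exp(3*t), 3*t*exp(3*t)]
  [-2*t^2*exp(3*t) - 4*t*exp(3*t), -2*t*exp(3*t), -3*t^2*exp(3*t) - 6*t*exp(3*t) + exp(3*t)]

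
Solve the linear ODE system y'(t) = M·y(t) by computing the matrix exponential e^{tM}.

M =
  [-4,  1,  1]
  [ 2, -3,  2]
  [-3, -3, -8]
e^{tM} =
  [t*exp(-5*t) + exp(-5*t), t*exp(-5*t), t*exp(-5*t)]
  [2*t*exp(-5*t), 2*t*exp(-5*t) + exp(-5*t), 2*t*exp(-5*t)]
  [-3*t*exp(-5*t), -3*t*exp(-5*t), -3*t*exp(-5*t) + exp(-5*t)]

Strategy: write M = P · J · P⁻¹ where J is a Jordan canonical form, so e^{tM} = P · e^{tJ} · P⁻¹, and e^{tJ} can be computed block-by-block.

M has Jordan form
J =
  [-5,  1,  0]
  [ 0, -5,  0]
  [ 0,  0, -5]
(up to reordering of blocks).

Per-block formulas:
  For a 2×2 Jordan block J_2(-5): exp(t · J_2(-5)) = e^(-5t)·(I + t·N), where N is the 2×2 nilpotent shift.
  For a 1×1 block at λ = -5: exp(t · [-5]) = [e^(-5t)].

After assembling e^{tJ} and conjugating by P, we get:

e^{tM} =
  [t*exp(-5*t) + exp(-5*t), t*exp(-5*t), t*exp(-5*t)]
  [2*t*exp(-5*t), 2*t*exp(-5*t) + exp(-5*t), 2*t*exp(-5*t)]
  [-3*t*exp(-5*t), -3*t*exp(-5*t), -3*t*exp(-5*t) + exp(-5*t)]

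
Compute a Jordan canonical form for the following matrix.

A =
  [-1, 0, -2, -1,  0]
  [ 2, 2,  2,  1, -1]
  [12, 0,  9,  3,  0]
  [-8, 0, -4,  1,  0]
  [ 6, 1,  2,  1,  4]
J_2(3) ⊕ J_2(3) ⊕ J_1(3)

The characteristic polynomial is
  det(x·I − A) = x^5 - 15*x^4 + 90*x^3 - 270*x^2 + 405*x - 243 = (x - 3)^5

Eigenvalues and multiplicities (the geometric multiplicity of λ is n − rank(A − λI), which equals the number of Jordan blocks for λ):
  λ = 3: algebraic multiplicity = 5, geometric multiplicity = 3

Determining the block sizes for each eigenvalue:
  λ = 3: with am = 5 and gm = 3, the partition is not yet determined (e.g. several partitions of 5 into 3 parts exist). Let N = A − (3)·I. Computing rank(N^1) = 2, rank(N^2) = 0; the number of blocks of size ≥ j is rank(N^{j−1}) − rank(N^j), giving [3, 2]. So we have 2 block(s) of size 2, 1 block(s) of size 1 → block sizes [2, 2, 1]

Assembling the blocks gives a Jordan form
J =
  [3, 1, 0, 0, 0]
  [0, 3, 0, 0, 0]
  [0, 0, 3, 1, 0]
  [0, 0, 0, 3, 0]
  [0, 0, 0, 0, 3]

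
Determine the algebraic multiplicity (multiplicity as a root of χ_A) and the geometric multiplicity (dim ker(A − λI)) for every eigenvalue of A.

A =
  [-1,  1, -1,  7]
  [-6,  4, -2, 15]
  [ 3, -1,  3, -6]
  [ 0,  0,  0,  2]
λ = 2: alg = 4, geom = 2

Step 1 — factor the characteristic polynomial to read off the algebraic multiplicities:
  χ_A(x) = (x - 2)^4

Step 2 — compute geometric multiplicities via the rank-nullity identity g(λ) = n − rank(A − λI):
  rank(A − (2)·I) = 2, so dim ker(A − (2)·I) = n − 2 = 2

Summary:
  λ = 2: algebraic multiplicity = 4, geometric multiplicity = 2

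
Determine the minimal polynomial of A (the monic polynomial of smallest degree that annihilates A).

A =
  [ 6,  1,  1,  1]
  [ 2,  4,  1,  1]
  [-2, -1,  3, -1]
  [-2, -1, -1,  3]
x^3 - 12*x^2 + 48*x - 64

The characteristic polynomial is χ_A(x) = (x - 4)^4, so the eigenvalues are known. The minimal polynomial is
  m_A(x) = Π_λ (x − λ)^{k_λ}
where k_λ is the size of the *largest* Jordan block for λ (equivalently, the smallest k with (A − λI)^k v = 0 for every generalised eigenvector v of λ).

  λ = 4: largest Jordan block has size 3, contributing (x − 4)^3

So m_A(x) = (x - 4)^3 = x^3 - 12*x^2 + 48*x - 64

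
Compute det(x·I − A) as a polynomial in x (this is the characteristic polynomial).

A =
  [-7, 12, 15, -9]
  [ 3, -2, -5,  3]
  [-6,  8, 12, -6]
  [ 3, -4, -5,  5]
x^4 - 8*x^3 + 24*x^2 - 32*x + 16

Expanding det(x·I − A) (e.g. by cofactor expansion or by noting that A is similar to its Jordan form J, which has the same characteristic polynomial as A) gives
  χ_A(x) = x^4 - 8*x^3 + 24*x^2 - 32*x + 16
which factors as (x - 2)^4. The eigenvalues (with algebraic multiplicities) are λ = 2 with multiplicity 4.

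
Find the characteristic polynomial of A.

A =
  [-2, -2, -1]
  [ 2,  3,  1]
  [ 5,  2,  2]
x^3 - 3*x^2 + 3*x - 1

Expanding det(x·I − A) (e.g. by cofactor expansion or by noting that A is similar to its Jordan form J, which has the same characteristic polynomial as A) gives
  χ_A(x) = x^3 - 3*x^2 + 3*x - 1
which factors as (x - 1)^3. The eigenvalues (with algebraic multiplicities) are λ = 1 with multiplicity 3.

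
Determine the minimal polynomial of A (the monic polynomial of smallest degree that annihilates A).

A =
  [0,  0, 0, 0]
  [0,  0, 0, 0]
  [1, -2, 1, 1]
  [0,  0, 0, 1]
x^3 - 2*x^2 + x

The characteristic polynomial is χ_A(x) = x^2*(x - 1)^2, so the eigenvalues are known. The minimal polynomial is
  m_A(x) = Π_λ (x − λ)^{k_λ}
where k_λ is the size of the *largest* Jordan block for λ (equivalently, the smallest k with (A − λI)^k v = 0 for every generalised eigenvector v of λ).

  λ = 0: largest Jordan block has size 1, contributing (x − 0)
  λ = 1: largest Jordan block has size 2, contributing (x − 1)^2

So m_A(x) = x*(x - 1)^2 = x^3 - 2*x^2 + x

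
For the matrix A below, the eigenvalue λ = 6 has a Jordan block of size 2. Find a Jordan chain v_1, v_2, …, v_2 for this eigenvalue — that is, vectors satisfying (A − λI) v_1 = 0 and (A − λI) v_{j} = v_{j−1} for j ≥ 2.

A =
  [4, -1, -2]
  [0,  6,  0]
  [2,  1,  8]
A Jordan chain for λ = 6 of length 2:
v_1 = (-2, 0, 2)ᵀ
v_2 = (1, 0, 0)ᵀ

Let N = A − (6)·I. We want v_2 with N^2 v_2 = 0 but N^1 v_2 ≠ 0; then v_{j-1} := N · v_j for j = 2, …, 2.

Pick v_2 = (1, 0, 0)ᵀ.
Then v_1 = N · v_2 = (-2, 0, 2)ᵀ.

Sanity check: (A − (6)·I) v_1 = (0, 0, 0)ᵀ = 0. ✓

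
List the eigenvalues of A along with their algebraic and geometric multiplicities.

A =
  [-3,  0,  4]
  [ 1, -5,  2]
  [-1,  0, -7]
λ = -5: alg = 3, geom = 2

Step 1 — factor the characteristic polynomial to read off the algebraic multiplicities:
  χ_A(x) = (x + 5)^3

Step 2 — compute geometric multiplicities via the rank-nullity identity g(λ) = n − rank(A − λI):
  rank(A − (-5)·I) = 1, so dim ker(A − (-5)·I) = n − 1 = 2

Summary:
  λ = -5: algebraic multiplicity = 3, geometric multiplicity = 2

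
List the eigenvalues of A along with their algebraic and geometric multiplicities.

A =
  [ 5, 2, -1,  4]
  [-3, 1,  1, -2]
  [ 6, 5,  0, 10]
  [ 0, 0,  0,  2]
λ = 2: alg = 4, geom = 2

Step 1 — factor the characteristic polynomial to read off the algebraic multiplicities:
  χ_A(x) = (x - 2)^4

Step 2 — compute geometric multiplicities via the rank-nullity identity g(λ) = n − rank(A − λI):
  rank(A − (2)·I) = 2, so dim ker(A − (2)·I) = n − 2 = 2

Summary:
  λ = 2: algebraic multiplicity = 4, geometric multiplicity = 2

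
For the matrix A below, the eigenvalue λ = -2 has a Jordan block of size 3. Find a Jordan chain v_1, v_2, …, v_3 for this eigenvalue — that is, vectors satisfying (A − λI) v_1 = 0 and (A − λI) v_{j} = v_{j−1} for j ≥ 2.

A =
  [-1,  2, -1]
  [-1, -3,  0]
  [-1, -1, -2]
A Jordan chain for λ = -2 of length 3:
v_1 = (1, -1, -1)ᵀ
v_2 = (2, -1, -1)ᵀ
v_3 = (0, 1, 0)ᵀ

Let N = A − (-2)·I. We want v_3 with N^3 v_3 = 0 but N^2 v_3 ≠ 0; then v_{j-1} := N · v_j for j = 3, …, 2.

Pick v_3 = (0, 1, 0)ᵀ.
Then v_2 = N · v_3 = (2, -1, -1)ᵀ.
Then v_1 = N · v_2 = (1, -1, -1)ᵀ.

Sanity check: (A − (-2)·I) v_1 = (0, 0, 0)ᵀ = 0. ✓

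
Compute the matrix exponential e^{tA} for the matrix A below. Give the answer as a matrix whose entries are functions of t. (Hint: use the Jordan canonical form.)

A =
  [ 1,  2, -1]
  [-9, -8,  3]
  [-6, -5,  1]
e^{tA} =
  [-3*t^2*exp(-2*t)/2 + 3*t*exp(-2*t) + exp(-2*t), -t^2*exp(-2*t)/2 + 2*t*exp(-2*t), -t*exp(-2*t)]
  [9*t^2*exp(-2*t)/2 - 9*t*exp(-2*t), 3*t^2*exp(-2*t)/2 - 6*t*exp(-2*t) + exp(-2*t), 3*t*exp(-2*t)]
  [9*t^2*exp(-2*t)/2 - 6*t*exp(-2*t), 3*t^2*exp(-2*t)/2 - 5*t*exp(-2*t), 3*t*exp(-2*t) + exp(-2*t)]

Strategy: write A = P · J · P⁻¹ where J is a Jordan canonical form, so e^{tA} = P · e^{tJ} · P⁻¹, and e^{tJ} can be computed block-by-block.

A has Jordan form
J =
  [-2,  1,  0]
  [ 0, -2,  1]
  [ 0,  0, -2]
(up to reordering of blocks).

Per-block formulas:
  For a 3×3 Jordan block J_3(-2): exp(t · J_3(-2)) = e^(-2t)·(I + t·N + (t^2/2)·N^2), where N is the 3×3 nilpotent shift.

After assembling e^{tJ} and conjugating by P, we get:

e^{tA} =
  [-3*t^2*exp(-2*t)/2 + 3*t*exp(-2*t) + exp(-2*t), -t^2*exp(-2*t)/2 + 2*t*exp(-2*t), -t*exp(-2*t)]
  [9*t^2*exp(-2*t)/2 - 9*t*exp(-2*t), 3*t^2*exp(-2*t)/2 - 6*t*exp(-2*t) + exp(-2*t), 3*t*exp(-2*t)]
  [9*t^2*exp(-2*t)/2 - 6*t*exp(-2*t), 3*t^2*exp(-2*t)/2 - 5*t*exp(-2*t), 3*t*exp(-2*t) + exp(-2*t)]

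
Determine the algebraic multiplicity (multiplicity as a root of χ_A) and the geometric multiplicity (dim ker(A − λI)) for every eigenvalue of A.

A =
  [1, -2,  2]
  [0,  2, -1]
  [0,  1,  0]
λ = 1: alg = 3, geom = 2

Step 1 — factor the characteristic polynomial to read off the algebraic multiplicities:
  χ_A(x) = (x - 1)^3

Step 2 — compute geometric multiplicities via the rank-nullity identity g(λ) = n − rank(A − λI):
  rank(A − (1)·I) = 1, so dim ker(A − (1)·I) = n − 1 = 2

Summary:
  λ = 1: algebraic multiplicity = 3, geometric multiplicity = 2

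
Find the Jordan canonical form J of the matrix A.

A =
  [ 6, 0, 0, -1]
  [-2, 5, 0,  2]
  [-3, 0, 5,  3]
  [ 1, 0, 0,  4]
J_2(5) ⊕ J_1(5) ⊕ J_1(5)

The characteristic polynomial is
  det(x·I − A) = x^4 - 20*x^3 + 150*x^2 - 500*x + 625 = (x - 5)^4

Eigenvalues and multiplicities (the geometric multiplicity of λ is n − rank(A − λI), which equals the number of Jordan blocks for λ):
  λ = 5: algebraic multiplicity = 4, geometric multiplicity = 3

Determining the block sizes for each eigenvalue:
  λ = 5: 3 blocks summing to 4 forces exactly one block of size 2 and the rest size 1 → block sizes [2, 1, 1]

Assembling the blocks gives a Jordan form
J =
  [5, 1, 0, 0]
  [0, 5, 0, 0]
  [0, 0, 5, 0]
  [0, 0, 0, 5]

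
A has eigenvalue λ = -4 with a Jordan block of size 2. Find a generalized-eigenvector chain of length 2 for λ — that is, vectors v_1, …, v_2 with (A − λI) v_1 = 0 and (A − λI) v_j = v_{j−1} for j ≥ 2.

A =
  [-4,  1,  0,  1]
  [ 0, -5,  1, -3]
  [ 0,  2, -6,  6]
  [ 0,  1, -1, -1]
A Jordan chain for λ = -4 of length 2:
v_1 = (1, -1, 2, 1)ᵀ
v_2 = (0, 1, 0, 0)ᵀ

Let N = A − (-4)·I. We want v_2 with N^2 v_2 = 0 but N^1 v_2 ≠ 0; then v_{j-1} := N · v_j for j = 2, …, 2.

Pick v_2 = (0, 1, 0, 0)ᵀ.
Then v_1 = N · v_2 = (1, -1, 2, 1)ᵀ.

Sanity check: (A − (-4)·I) v_1 = (0, 0, 0, 0)ᵀ = 0. ✓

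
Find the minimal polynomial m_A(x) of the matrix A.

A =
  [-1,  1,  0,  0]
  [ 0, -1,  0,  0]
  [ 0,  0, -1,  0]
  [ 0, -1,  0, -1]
x^2 + 2*x + 1

The characteristic polynomial is χ_A(x) = (x + 1)^4, so the eigenvalues are known. The minimal polynomial is
  m_A(x) = Π_λ (x − λ)^{k_λ}
where k_λ is the size of the *largest* Jordan block for λ (equivalently, the smallest k with (A − λI)^k v = 0 for every generalised eigenvector v of λ).

  λ = -1: largest Jordan block has size 2, contributing (x + 1)^2

So m_A(x) = (x + 1)^2 = x^2 + 2*x + 1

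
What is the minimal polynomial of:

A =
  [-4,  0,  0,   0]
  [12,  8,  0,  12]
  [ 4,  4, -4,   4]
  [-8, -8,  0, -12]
x^2 + 4*x

The characteristic polynomial is χ_A(x) = x*(x + 4)^3, so the eigenvalues are known. The minimal polynomial is
  m_A(x) = Π_λ (x − λ)^{k_λ}
where k_λ is the size of the *largest* Jordan block for λ (equivalently, the smallest k with (A − λI)^k v = 0 for every generalised eigenvector v of λ).

  λ = -4: largest Jordan block has size 1, contributing (x + 4)
  λ = 0: largest Jordan block has size 1, contributing (x − 0)

So m_A(x) = x*(x + 4) = x^2 + 4*x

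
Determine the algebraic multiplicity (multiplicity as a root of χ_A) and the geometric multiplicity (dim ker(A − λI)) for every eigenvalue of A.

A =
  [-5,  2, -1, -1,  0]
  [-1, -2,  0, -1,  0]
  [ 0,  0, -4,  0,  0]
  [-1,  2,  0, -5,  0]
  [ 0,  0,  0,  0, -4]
λ = -4: alg = 5, geom = 3

Step 1 — factor the characteristic polynomial to read off the algebraic multiplicities:
  χ_A(x) = (x + 4)^5

Step 2 — compute geometric multiplicities via the rank-nullity identity g(λ) = n − rank(A − λI):
  rank(A − (-4)·I) = 2, so dim ker(A − (-4)·I) = n − 2 = 3

Summary:
  λ = -4: algebraic multiplicity = 5, geometric multiplicity = 3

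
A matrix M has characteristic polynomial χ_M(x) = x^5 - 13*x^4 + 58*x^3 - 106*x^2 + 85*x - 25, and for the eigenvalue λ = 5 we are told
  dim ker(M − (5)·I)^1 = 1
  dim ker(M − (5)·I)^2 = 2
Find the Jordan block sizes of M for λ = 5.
Block sizes for λ = 5: [2]

From the dimensions of kernels of powers, the number of Jordan blocks of size at least j is d_j − d_{j−1} where d_j = dim ker(N^j) (with d_0 = 0). Computing the differences gives [1, 1].
The number of blocks of size exactly k is (#blocks of size ≥ k) − (#blocks of size ≥ k + 1), so the partition is: 1 block(s) of size 2.
In nonincreasing order the block sizes are [2].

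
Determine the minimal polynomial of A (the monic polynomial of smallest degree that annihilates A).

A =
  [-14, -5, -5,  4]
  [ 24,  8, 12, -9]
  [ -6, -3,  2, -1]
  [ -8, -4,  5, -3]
x^4 + 7*x^3 + 15*x^2 + 13*x + 4

The characteristic polynomial is χ_A(x) = (x + 1)^3*(x + 4), so the eigenvalues are known. The minimal polynomial is
  m_A(x) = Π_λ (x − λ)^{k_λ}
where k_λ is the size of the *largest* Jordan block for λ (equivalently, the smallest k with (A − λI)^k v = 0 for every generalised eigenvector v of λ).

  λ = -4: largest Jordan block has size 1, contributing (x + 4)
  λ = -1: largest Jordan block has size 3, contributing (x + 1)^3

So m_A(x) = (x + 1)^3*(x + 4) = x^4 + 7*x^3 + 15*x^2 + 13*x + 4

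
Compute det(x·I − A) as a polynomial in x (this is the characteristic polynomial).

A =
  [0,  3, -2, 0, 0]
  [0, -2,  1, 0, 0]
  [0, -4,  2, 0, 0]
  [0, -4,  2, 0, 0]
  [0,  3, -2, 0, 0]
x^5

Expanding det(x·I − A) (e.g. by cofactor expansion or by noting that A is similar to its Jordan form J, which has the same characteristic polynomial as A) gives
  χ_A(x) = x^5
which factors as x^5. The eigenvalues (with algebraic multiplicities) are λ = 0 with multiplicity 5.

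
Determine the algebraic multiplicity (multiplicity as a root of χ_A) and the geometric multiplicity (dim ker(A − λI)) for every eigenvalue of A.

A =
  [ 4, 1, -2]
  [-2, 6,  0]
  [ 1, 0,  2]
λ = 4: alg = 3, geom = 1

Step 1 — factor the characteristic polynomial to read off the algebraic multiplicities:
  χ_A(x) = (x - 4)^3

Step 2 — compute geometric multiplicities via the rank-nullity identity g(λ) = n − rank(A − λI):
  rank(A − (4)·I) = 2, so dim ker(A − (4)·I) = n − 2 = 1

Summary:
  λ = 4: algebraic multiplicity = 3, geometric multiplicity = 1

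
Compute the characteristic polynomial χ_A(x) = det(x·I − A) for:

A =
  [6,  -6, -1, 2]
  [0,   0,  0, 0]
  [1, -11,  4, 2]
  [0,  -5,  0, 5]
x^4 - 15*x^3 + 75*x^2 - 125*x

Expanding det(x·I − A) (e.g. by cofactor expansion or by noting that A is similar to its Jordan form J, which has the same characteristic polynomial as A) gives
  χ_A(x) = x^4 - 15*x^3 + 75*x^2 - 125*x
which factors as x*(x - 5)^3. The eigenvalues (with algebraic multiplicities) are λ = 0 with multiplicity 1, λ = 5 with multiplicity 3.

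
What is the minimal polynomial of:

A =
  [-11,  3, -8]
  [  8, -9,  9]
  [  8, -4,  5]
x^3 + 15*x^2 + 75*x + 125

The characteristic polynomial is χ_A(x) = (x + 5)^3, so the eigenvalues are known. The minimal polynomial is
  m_A(x) = Π_λ (x − λ)^{k_λ}
where k_λ is the size of the *largest* Jordan block for λ (equivalently, the smallest k with (A − λI)^k v = 0 for every generalised eigenvector v of λ).

  λ = -5: largest Jordan block has size 3, contributing (x + 5)^3

So m_A(x) = (x + 5)^3 = x^3 + 15*x^2 + 75*x + 125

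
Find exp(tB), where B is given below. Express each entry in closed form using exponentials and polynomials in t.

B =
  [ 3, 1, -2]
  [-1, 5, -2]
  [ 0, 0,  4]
e^{tB} =
  [-t*exp(4*t) + exp(4*t), t*exp(4*t), -2*t*exp(4*t)]
  [-t*exp(4*t), t*exp(4*t) + exp(4*t), -2*t*exp(4*t)]
  [0, 0, exp(4*t)]

Strategy: write B = P · J · P⁻¹ where J is a Jordan canonical form, so e^{tB} = P · e^{tJ} · P⁻¹, and e^{tJ} can be computed block-by-block.

B has Jordan form
J =
  [4, 1, 0]
  [0, 4, 0]
  [0, 0, 4]
(up to reordering of blocks).

Per-block formulas:
  For a 2×2 Jordan block J_2(4): exp(t · J_2(4)) = e^(4t)·(I + t·N), where N is the 2×2 nilpotent shift.
  For a 1×1 block at λ = 4: exp(t · [4]) = [e^(4t)].

After assembling e^{tJ} and conjugating by P, we get:

e^{tB} =
  [-t*exp(4*t) + exp(4*t), t*exp(4*t), -2*t*exp(4*t)]
  [-t*exp(4*t), t*exp(4*t) + exp(4*t), -2*t*exp(4*t)]
  [0, 0, exp(4*t)]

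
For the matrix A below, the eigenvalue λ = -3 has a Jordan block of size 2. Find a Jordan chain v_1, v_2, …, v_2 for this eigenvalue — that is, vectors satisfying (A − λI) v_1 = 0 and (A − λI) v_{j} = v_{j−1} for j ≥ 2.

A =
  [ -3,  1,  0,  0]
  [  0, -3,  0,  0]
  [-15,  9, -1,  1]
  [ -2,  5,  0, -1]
A Jordan chain for λ = -3 of length 2:
v_1 = (1, 0, 7, 1)ᵀ
v_2 = (2, 1, 14, 0)ᵀ

Let N = A − (-3)·I. We want v_2 with N^2 v_2 = 0 but N^1 v_2 ≠ 0; then v_{j-1} := N · v_j for j = 2, …, 2.

Pick v_2 = (2, 1, 14, 0)ᵀ.
Then v_1 = N · v_2 = (1, 0, 7, 1)ᵀ.

Sanity check: (A − (-3)·I) v_1 = (0, 0, 0, 0)ᵀ = 0. ✓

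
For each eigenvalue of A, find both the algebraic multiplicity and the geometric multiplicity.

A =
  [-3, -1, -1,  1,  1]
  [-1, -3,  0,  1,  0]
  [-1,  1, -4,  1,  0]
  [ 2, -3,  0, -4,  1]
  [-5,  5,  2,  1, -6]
λ = -4: alg = 5, geom = 2

Step 1 — factor the characteristic polynomial to read off the algebraic multiplicities:
  χ_A(x) = (x + 4)^5

Step 2 — compute geometric multiplicities via the rank-nullity identity g(λ) = n − rank(A − λI):
  rank(A − (-4)·I) = 3, so dim ker(A − (-4)·I) = n − 3 = 2

Summary:
  λ = -4: algebraic multiplicity = 5, geometric multiplicity = 2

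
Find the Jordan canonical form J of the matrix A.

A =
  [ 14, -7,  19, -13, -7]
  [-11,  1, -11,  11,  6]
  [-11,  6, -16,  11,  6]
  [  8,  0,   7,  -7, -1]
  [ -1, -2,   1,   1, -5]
J_3(-5) ⊕ J_2(1)

The characteristic polynomial is
  det(x·I − A) = x^5 + 13*x^4 + 46*x^3 - 10*x^2 - 175*x + 125 = (x - 1)^2*(x + 5)^3

Eigenvalues and multiplicities (the geometric multiplicity of λ is n − rank(A − λI), which equals the number of Jordan blocks for λ):
  λ = -5: algebraic multiplicity = 3, geometric multiplicity = 1
  λ = 1: algebraic multiplicity = 2, geometric multiplicity = 1

Determining the block sizes for each eigenvalue:
  λ = -5: one block (gm = 1), so the single block has size am = 3 → block sizes [3]
  λ = 1: one block (gm = 1), so the single block has size am = 2 → block sizes [2]

Assembling the blocks gives a Jordan form
J =
  [-5,  1,  0, 0, 0]
  [ 0, -5,  1, 0, 0]
  [ 0,  0, -5, 0, 0]
  [ 0,  0,  0, 1, 1]
  [ 0,  0,  0, 0, 1]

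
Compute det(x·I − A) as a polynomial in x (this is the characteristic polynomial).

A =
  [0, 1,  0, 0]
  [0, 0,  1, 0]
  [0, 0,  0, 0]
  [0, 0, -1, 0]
x^4

Expanding det(x·I − A) (e.g. by cofactor expansion or by noting that A is similar to its Jordan form J, which has the same characteristic polynomial as A) gives
  χ_A(x) = x^4
which factors as x^4. The eigenvalues (with algebraic multiplicities) are λ = 0 with multiplicity 4.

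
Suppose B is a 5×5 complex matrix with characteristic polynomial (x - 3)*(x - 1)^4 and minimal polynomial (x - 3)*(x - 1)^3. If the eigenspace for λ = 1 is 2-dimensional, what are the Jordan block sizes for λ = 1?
Block sizes for λ = 1: [3, 1]

Step 1 — from the characteristic polynomial, algebraic multiplicity of λ = 1 is 4. From dim ker(B − (1)·I) = 2, there are exactly 2 Jordan blocks for λ = 1.
Step 2 — from the minimal polynomial, the factor (x − 1)^3 tells us the largest block for λ = 1 has size 3.
Step 3 — with total size 4, 2 blocks, and largest block 3, the block sizes (in nonincreasing order) are [3, 1].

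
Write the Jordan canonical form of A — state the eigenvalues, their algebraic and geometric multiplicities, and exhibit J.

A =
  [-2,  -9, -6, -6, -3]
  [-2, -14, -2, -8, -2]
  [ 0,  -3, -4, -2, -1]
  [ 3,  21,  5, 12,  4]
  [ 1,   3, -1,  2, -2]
J_3(-2) ⊕ J_1(-2) ⊕ J_1(-2)

The characteristic polynomial is
  det(x·I − A) = x^5 + 10*x^4 + 40*x^3 + 80*x^2 + 80*x + 32 = (x + 2)^5

Eigenvalues and multiplicities (the geometric multiplicity of λ is n − rank(A − λI), which equals the number of Jordan blocks for λ):
  λ = -2: algebraic multiplicity = 5, geometric multiplicity = 3

Determining the block sizes for each eigenvalue:
  λ = -2: with am = 5 and gm = 3, the partition is not yet determined (e.g. several partitions of 5 into 3 parts exist). Let N = A − (-2)·I. Computing rank(N^1) = 2, rank(N^2) = 1, rank(N^3) = 0; the number of blocks of size ≥ j is rank(N^{j−1}) − rank(N^j), giving [3, 1, 1]. So we have 1 block(s) of size 3, 2 block(s) of size 1 → block sizes [3, 1, 1]

Assembling the blocks gives a Jordan form
J =
  [-2,  1,  0,  0,  0]
  [ 0, -2,  1,  0,  0]
  [ 0,  0, -2,  0,  0]
  [ 0,  0,  0, -2,  0]
  [ 0,  0,  0,  0, -2]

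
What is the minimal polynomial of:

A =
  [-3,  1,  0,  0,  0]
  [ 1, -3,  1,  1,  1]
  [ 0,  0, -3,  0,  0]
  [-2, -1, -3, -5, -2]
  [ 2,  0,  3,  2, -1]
x^3 + 9*x^2 + 27*x + 27

The characteristic polynomial is χ_A(x) = (x + 3)^5, so the eigenvalues are known. The minimal polynomial is
  m_A(x) = Π_λ (x − λ)^{k_λ}
where k_λ is the size of the *largest* Jordan block for λ (equivalently, the smallest k with (A − λI)^k v = 0 for every generalised eigenvector v of λ).

  λ = -3: largest Jordan block has size 3, contributing (x + 3)^3

So m_A(x) = (x + 3)^3 = x^3 + 9*x^2 + 27*x + 27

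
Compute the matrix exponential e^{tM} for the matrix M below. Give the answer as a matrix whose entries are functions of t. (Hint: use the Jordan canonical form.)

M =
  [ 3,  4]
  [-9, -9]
e^{tM} =
  [6*t*exp(-3*t) + exp(-3*t), 4*t*exp(-3*t)]
  [-9*t*exp(-3*t), -6*t*exp(-3*t) + exp(-3*t)]

Strategy: write M = P · J · P⁻¹ where J is a Jordan canonical form, so e^{tM} = P · e^{tJ} · P⁻¹, and e^{tJ} can be computed block-by-block.

M has Jordan form
J =
  [-3,  1]
  [ 0, -3]
(up to reordering of blocks).

Per-block formulas:
  For a 2×2 Jordan block J_2(-3): exp(t · J_2(-3)) = e^(-3t)·(I + t·N), where N is the 2×2 nilpotent shift.

After assembling e^{tJ} and conjugating by P, we get:

e^{tM} =
  [6*t*exp(-3*t) + exp(-3*t), 4*t*exp(-3*t)]
  [-9*t*exp(-3*t), -6*t*exp(-3*t) + exp(-3*t)]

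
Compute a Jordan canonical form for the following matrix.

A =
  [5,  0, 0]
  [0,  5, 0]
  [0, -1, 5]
J_2(5) ⊕ J_1(5)

The characteristic polynomial is
  det(x·I − A) = x^3 - 15*x^2 + 75*x - 125 = (x - 5)^3

Eigenvalues and multiplicities (the geometric multiplicity of λ is n − rank(A − λI), which equals the number of Jordan blocks for λ):
  λ = 5: algebraic multiplicity = 3, geometric multiplicity = 2

Determining the block sizes for each eigenvalue:
  λ = 5: 2 blocks summing to 3 forces exactly one block of size 2 and the rest size 1 → block sizes [2, 1]

Assembling the blocks gives a Jordan form
J =
  [5, 1, 0]
  [0, 5, 0]
  [0, 0, 5]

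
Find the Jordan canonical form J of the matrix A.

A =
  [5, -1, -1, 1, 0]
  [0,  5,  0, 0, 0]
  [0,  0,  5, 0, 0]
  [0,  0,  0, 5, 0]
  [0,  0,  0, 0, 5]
J_2(5) ⊕ J_1(5) ⊕ J_1(5) ⊕ J_1(5)

The characteristic polynomial is
  det(x·I − A) = x^5 - 25*x^4 + 250*x^3 - 1250*x^2 + 3125*x - 3125 = (x - 5)^5

Eigenvalues and multiplicities (the geometric multiplicity of λ is n − rank(A − λI), which equals the number of Jordan blocks for λ):
  λ = 5: algebraic multiplicity = 5, geometric multiplicity = 4

Determining the block sizes for each eigenvalue:
  λ = 5: 4 blocks summing to 5 forces exactly one block of size 2 and the rest size 1 → block sizes [2, 1, 1, 1]

Assembling the blocks gives a Jordan form
J =
  [5, 1, 0, 0, 0]
  [0, 5, 0, 0, 0]
  [0, 0, 5, 0, 0]
  [0, 0, 0, 5, 0]
  [0, 0, 0, 0, 5]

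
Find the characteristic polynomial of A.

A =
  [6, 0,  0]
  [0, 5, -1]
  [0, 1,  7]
x^3 - 18*x^2 + 108*x - 216

Expanding det(x·I − A) (e.g. by cofactor expansion or by noting that A is similar to its Jordan form J, which has the same characteristic polynomial as A) gives
  χ_A(x) = x^3 - 18*x^2 + 108*x - 216
which factors as (x - 6)^3. The eigenvalues (with algebraic multiplicities) are λ = 6 with multiplicity 3.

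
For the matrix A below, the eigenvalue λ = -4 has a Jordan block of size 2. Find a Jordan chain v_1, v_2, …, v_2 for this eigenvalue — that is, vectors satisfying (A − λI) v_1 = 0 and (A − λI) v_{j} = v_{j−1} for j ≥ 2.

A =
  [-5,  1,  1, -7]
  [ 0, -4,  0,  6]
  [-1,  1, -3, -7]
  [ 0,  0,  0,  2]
A Jordan chain for λ = -4 of length 2:
v_1 = (-1, 0, -1, 0)ᵀ
v_2 = (1, 0, 0, 0)ᵀ

Let N = A − (-4)·I. We want v_2 with N^2 v_2 = 0 but N^1 v_2 ≠ 0; then v_{j-1} := N · v_j for j = 2, …, 2.

Pick v_2 = (1, 0, 0, 0)ᵀ.
Then v_1 = N · v_2 = (-1, 0, -1, 0)ᵀ.

Sanity check: (A − (-4)·I) v_1 = (0, 0, 0, 0)ᵀ = 0. ✓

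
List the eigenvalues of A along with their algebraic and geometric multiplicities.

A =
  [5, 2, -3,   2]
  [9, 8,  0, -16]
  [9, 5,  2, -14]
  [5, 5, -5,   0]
λ = 0: alg = 1, geom = 1; λ = 5: alg = 3, geom = 1

Step 1 — factor the characteristic polynomial to read off the algebraic multiplicities:
  χ_A(x) = x*(x - 5)^3

Step 2 — compute geometric multiplicities via the rank-nullity identity g(λ) = n − rank(A − λI):
  rank(A − (0)·I) = 3, so dim ker(A − (0)·I) = n − 3 = 1
  rank(A − (5)·I) = 3, so dim ker(A − (5)·I) = n − 3 = 1

Summary:
  λ = 0: algebraic multiplicity = 1, geometric multiplicity = 1
  λ = 5: algebraic multiplicity = 3, geometric multiplicity = 1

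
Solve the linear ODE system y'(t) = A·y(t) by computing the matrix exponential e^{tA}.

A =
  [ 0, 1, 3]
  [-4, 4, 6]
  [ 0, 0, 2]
e^{tA} =
  [-2*t*exp(2*t) + exp(2*t), t*exp(2*t), 3*t*exp(2*t)]
  [-4*t*exp(2*t), 2*t*exp(2*t) + exp(2*t), 6*t*exp(2*t)]
  [0, 0, exp(2*t)]

Strategy: write A = P · J · P⁻¹ where J is a Jordan canonical form, so e^{tA} = P · e^{tJ} · P⁻¹, and e^{tJ} can be computed block-by-block.

A has Jordan form
J =
  [2, 1, 0]
  [0, 2, 0]
  [0, 0, 2]
(up to reordering of blocks).

Per-block formulas:
  For a 2×2 Jordan block J_2(2): exp(t · J_2(2)) = e^(2t)·(I + t·N), where N is the 2×2 nilpotent shift.
  For a 1×1 block at λ = 2: exp(t · [2]) = [e^(2t)].

After assembling e^{tJ} and conjugating by P, we get:

e^{tA} =
  [-2*t*exp(2*t) + exp(2*t), t*exp(2*t), 3*t*exp(2*t)]
  [-4*t*exp(2*t), 2*t*exp(2*t) + exp(2*t), 6*t*exp(2*t)]
  [0, 0, exp(2*t)]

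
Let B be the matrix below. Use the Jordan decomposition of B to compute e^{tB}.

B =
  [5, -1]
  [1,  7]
e^{tB} =
  [-t*exp(6*t) + exp(6*t), -t*exp(6*t)]
  [t*exp(6*t), t*exp(6*t) + exp(6*t)]

Strategy: write B = P · J · P⁻¹ where J is a Jordan canonical form, so e^{tB} = P · e^{tJ} · P⁻¹, and e^{tJ} can be computed block-by-block.

B has Jordan form
J =
  [6, 1]
  [0, 6]
(up to reordering of blocks).

Per-block formulas:
  For a 2×2 Jordan block J_2(6): exp(t · J_2(6)) = e^(6t)·(I + t·N), where N is the 2×2 nilpotent shift.

After assembling e^{tJ} and conjugating by P, we get:

e^{tB} =
  [-t*exp(6*t) + exp(6*t), -t*exp(6*t)]
  [t*exp(6*t), t*exp(6*t) + exp(6*t)]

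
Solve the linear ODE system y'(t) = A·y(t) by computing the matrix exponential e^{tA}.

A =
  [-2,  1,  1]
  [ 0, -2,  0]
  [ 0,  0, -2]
e^{tA} =
  [exp(-2*t), t*exp(-2*t), t*exp(-2*t)]
  [0, exp(-2*t), 0]
  [0, 0, exp(-2*t)]

Strategy: write A = P · J · P⁻¹ where J is a Jordan canonical form, so e^{tA} = P · e^{tJ} · P⁻¹, and e^{tJ} can be computed block-by-block.

A has Jordan form
J =
  [-2,  1,  0]
  [ 0, -2,  0]
  [ 0,  0, -2]
(up to reordering of blocks).

Per-block formulas:
  For a 2×2 Jordan block J_2(-2): exp(t · J_2(-2)) = e^(-2t)·(I + t·N), where N is the 2×2 nilpotent shift.
  For a 1×1 block at λ = -2: exp(t · [-2]) = [e^(-2t)].

After assembling e^{tJ} and conjugating by P, we get:

e^{tA} =
  [exp(-2*t), t*exp(-2*t), t*exp(-2*t)]
  [0, exp(-2*t), 0]
  [0, 0, exp(-2*t)]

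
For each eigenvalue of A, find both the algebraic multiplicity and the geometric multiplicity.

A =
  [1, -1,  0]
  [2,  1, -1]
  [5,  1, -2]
λ = 0: alg = 3, geom = 1

Step 1 — factor the characteristic polynomial to read off the algebraic multiplicities:
  χ_A(x) = x^3

Step 2 — compute geometric multiplicities via the rank-nullity identity g(λ) = n − rank(A − λI):
  rank(A − (0)·I) = 2, so dim ker(A − (0)·I) = n − 2 = 1

Summary:
  λ = 0: algebraic multiplicity = 3, geometric multiplicity = 1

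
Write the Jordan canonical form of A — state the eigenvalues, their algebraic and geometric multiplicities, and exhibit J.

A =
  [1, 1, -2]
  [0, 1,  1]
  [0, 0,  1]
J_3(1)

The characteristic polynomial is
  det(x·I − A) = x^3 - 3*x^2 + 3*x - 1 = (x - 1)^3

Eigenvalues and multiplicities (the geometric multiplicity of λ is n − rank(A − λI), which equals the number of Jordan blocks for λ):
  λ = 1: algebraic multiplicity = 3, geometric multiplicity = 1

Determining the block sizes for each eigenvalue:
  λ = 1: one block (gm = 1), so the single block has size am = 3 → block sizes [3]

Assembling the blocks gives a Jordan form
J =
  [1, 1, 0]
  [0, 1, 1]
  [0, 0, 1]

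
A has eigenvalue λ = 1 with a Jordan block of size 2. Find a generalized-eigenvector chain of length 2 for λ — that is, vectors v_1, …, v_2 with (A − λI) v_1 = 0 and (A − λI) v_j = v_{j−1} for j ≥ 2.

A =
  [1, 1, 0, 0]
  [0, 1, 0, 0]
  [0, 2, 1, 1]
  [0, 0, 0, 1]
A Jordan chain for λ = 1 of length 2:
v_1 = (1, 0, 2, 0)ᵀ
v_2 = (0, 1, 0, 0)ᵀ

Let N = A − (1)·I. We want v_2 with N^2 v_2 = 0 but N^1 v_2 ≠ 0; then v_{j-1} := N · v_j for j = 2, …, 2.

Pick v_2 = (0, 1, 0, 0)ᵀ.
Then v_1 = N · v_2 = (1, 0, 2, 0)ᵀ.

Sanity check: (A − (1)·I) v_1 = (0, 0, 0, 0)ᵀ = 0. ✓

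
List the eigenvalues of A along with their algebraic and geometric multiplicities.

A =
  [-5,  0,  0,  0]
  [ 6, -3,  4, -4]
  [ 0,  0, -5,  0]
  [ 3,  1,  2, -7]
λ = -5: alg = 4, geom = 3

Step 1 — factor the characteristic polynomial to read off the algebraic multiplicities:
  χ_A(x) = (x + 5)^4

Step 2 — compute geometric multiplicities via the rank-nullity identity g(λ) = n − rank(A − λI):
  rank(A − (-5)·I) = 1, so dim ker(A − (-5)·I) = n − 1 = 3

Summary:
  λ = -5: algebraic multiplicity = 4, geometric multiplicity = 3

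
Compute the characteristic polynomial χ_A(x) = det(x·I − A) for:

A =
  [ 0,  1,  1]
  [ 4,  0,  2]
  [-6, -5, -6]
x^3 + 6*x^2 + 12*x + 8

Expanding det(x·I − A) (e.g. by cofactor expansion or by noting that A is similar to its Jordan form J, which has the same characteristic polynomial as A) gives
  χ_A(x) = x^3 + 6*x^2 + 12*x + 8
which factors as (x + 2)^3. The eigenvalues (with algebraic multiplicities) are λ = -2 with multiplicity 3.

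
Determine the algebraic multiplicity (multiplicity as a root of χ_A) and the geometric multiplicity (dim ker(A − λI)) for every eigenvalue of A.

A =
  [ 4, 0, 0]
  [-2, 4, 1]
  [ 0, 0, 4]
λ = 4: alg = 3, geom = 2

Step 1 — factor the characteristic polynomial to read off the algebraic multiplicities:
  χ_A(x) = (x - 4)^3

Step 2 — compute geometric multiplicities via the rank-nullity identity g(λ) = n − rank(A − λI):
  rank(A − (4)·I) = 1, so dim ker(A − (4)·I) = n − 1 = 2

Summary:
  λ = 4: algebraic multiplicity = 3, geometric multiplicity = 2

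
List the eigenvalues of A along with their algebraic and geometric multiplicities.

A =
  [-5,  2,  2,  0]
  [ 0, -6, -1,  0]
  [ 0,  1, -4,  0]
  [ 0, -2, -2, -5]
λ = -5: alg = 4, geom = 3

Step 1 — factor the characteristic polynomial to read off the algebraic multiplicities:
  χ_A(x) = (x + 5)^4

Step 2 — compute geometric multiplicities via the rank-nullity identity g(λ) = n − rank(A − λI):
  rank(A − (-5)·I) = 1, so dim ker(A − (-5)·I) = n − 1 = 3

Summary:
  λ = -5: algebraic multiplicity = 4, geometric multiplicity = 3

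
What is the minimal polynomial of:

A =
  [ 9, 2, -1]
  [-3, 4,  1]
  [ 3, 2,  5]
x^2 - 12*x + 36

The characteristic polynomial is χ_A(x) = (x - 6)^3, so the eigenvalues are known. The minimal polynomial is
  m_A(x) = Π_λ (x − λ)^{k_λ}
where k_λ is the size of the *largest* Jordan block for λ (equivalently, the smallest k with (A − λI)^k v = 0 for every generalised eigenvector v of λ).

  λ = 6: largest Jordan block has size 2, contributing (x − 6)^2

So m_A(x) = (x - 6)^2 = x^2 - 12*x + 36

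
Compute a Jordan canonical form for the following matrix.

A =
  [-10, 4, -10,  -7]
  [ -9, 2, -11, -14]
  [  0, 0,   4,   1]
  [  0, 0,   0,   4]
J_2(-4) ⊕ J_2(4)

The characteristic polynomial is
  det(x·I − A) = x^4 - 32*x^2 + 256 = (x - 4)^2*(x + 4)^2

Eigenvalues and multiplicities (the geometric multiplicity of λ is n − rank(A − λI), which equals the number of Jordan blocks for λ):
  λ = -4: algebraic multiplicity = 2, geometric multiplicity = 1
  λ = 4: algebraic multiplicity = 2, geometric multiplicity = 1

Determining the block sizes for each eigenvalue:
  λ = -4: one block (gm = 1), so the single block has size am = 2 → block sizes [2]
  λ = 4: one block (gm = 1), so the single block has size am = 2 → block sizes [2]

Assembling the blocks gives a Jordan form
J =
  [-4,  1, 0, 0]
  [ 0, -4, 0, 0]
  [ 0,  0, 4, 1]
  [ 0,  0, 0, 4]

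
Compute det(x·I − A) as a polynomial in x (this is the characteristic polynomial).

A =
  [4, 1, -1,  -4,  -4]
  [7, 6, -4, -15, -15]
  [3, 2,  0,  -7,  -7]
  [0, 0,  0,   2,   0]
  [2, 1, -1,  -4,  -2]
x^5 - 10*x^4 + 40*x^3 - 80*x^2 + 80*x - 32

Expanding det(x·I − A) (e.g. by cofactor expansion or by noting that A is similar to its Jordan form J, which has the same characteristic polynomial as A) gives
  χ_A(x) = x^5 - 10*x^4 + 40*x^3 - 80*x^2 + 80*x - 32
which factors as (x - 2)^5. The eigenvalues (with algebraic multiplicities) are λ = 2 with multiplicity 5.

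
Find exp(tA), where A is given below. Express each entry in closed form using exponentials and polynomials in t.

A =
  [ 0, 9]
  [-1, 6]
e^{tA} =
  [-3*t*exp(3*t) + exp(3*t), 9*t*exp(3*t)]
  [-t*exp(3*t), 3*t*exp(3*t) + exp(3*t)]

Strategy: write A = P · J · P⁻¹ where J is a Jordan canonical form, so e^{tA} = P · e^{tJ} · P⁻¹, and e^{tJ} can be computed block-by-block.

A has Jordan form
J =
  [3, 1]
  [0, 3]
(up to reordering of blocks).

Per-block formulas:
  For a 2×2 Jordan block J_2(3): exp(t · J_2(3)) = e^(3t)·(I + t·N), where N is the 2×2 nilpotent shift.

After assembling e^{tJ} and conjugating by P, we get:

e^{tA} =
  [-3*t*exp(3*t) + exp(3*t), 9*t*exp(3*t)]
  [-t*exp(3*t), 3*t*exp(3*t) + exp(3*t)]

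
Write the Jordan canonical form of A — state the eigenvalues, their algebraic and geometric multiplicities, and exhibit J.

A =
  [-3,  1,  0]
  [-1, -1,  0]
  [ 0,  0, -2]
J_2(-2) ⊕ J_1(-2)

The characteristic polynomial is
  det(x·I − A) = x^3 + 6*x^2 + 12*x + 8 = (x + 2)^3

Eigenvalues and multiplicities (the geometric multiplicity of λ is n − rank(A − λI), which equals the number of Jordan blocks for λ):
  λ = -2: algebraic multiplicity = 3, geometric multiplicity = 2

Determining the block sizes for each eigenvalue:
  λ = -2: 2 blocks summing to 3 forces exactly one block of size 2 and the rest size 1 → block sizes [2, 1]

Assembling the blocks gives a Jordan form
J =
  [-2,  1,  0]
  [ 0, -2,  0]
  [ 0,  0, -2]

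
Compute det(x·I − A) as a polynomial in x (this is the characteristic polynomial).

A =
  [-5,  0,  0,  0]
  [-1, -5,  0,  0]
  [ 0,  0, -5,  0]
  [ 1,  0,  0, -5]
x^4 + 20*x^3 + 150*x^2 + 500*x + 625

Expanding det(x·I − A) (e.g. by cofactor expansion or by noting that A is similar to its Jordan form J, which has the same characteristic polynomial as A) gives
  χ_A(x) = x^4 + 20*x^3 + 150*x^2 + 500*x + 625
which factors as (x + 5)^4. The eigenvalues (with algebraic multiplicities) are λ = -5 with multiplicity 4.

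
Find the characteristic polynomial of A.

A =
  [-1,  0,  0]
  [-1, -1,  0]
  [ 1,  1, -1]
x^3 + 3*x^2 + 3*x + 1

Expanding det(x·I − A) (e.g. by cofactor expansion or by noting that A is similar to its Jordan form J, which has the same characteristic polynomial as A) gives
  χ_A(x) = x^3 + 3*x^2 + 3*x + 1
which factors as (x + 1)^3. The eigenvalues (with algebraic multiplicities) are λ = -1 with multiplicity 3.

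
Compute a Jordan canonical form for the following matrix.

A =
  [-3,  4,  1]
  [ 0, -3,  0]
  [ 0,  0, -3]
J_2(-3) ⊕ J_1(-3)

The characteristic polynomial is
  det(x·I − A) = x^3 + 9*x^2 + 27*x + 27 = (x + 3)^3

Eigenvalues and multiplicities (the geometric multiplicity of λ is n − rank(A − λI), which equals the number of Jordan blocks for λ):
  λ = -3: algebraic multiplicity = 3, geometric multiplicity = 2

Determining the block sizes for each eigenvalue:
  λ = -3: 2 blocks summing to 3 forces exactly one block of size 2 and the rest size 1 → block sizes [2, 1]

Assembling the blocks gives a Jordan form
J =
  [-3,  1,  0]
  [ 0, -3,  0]
  [ 0,  0, -3]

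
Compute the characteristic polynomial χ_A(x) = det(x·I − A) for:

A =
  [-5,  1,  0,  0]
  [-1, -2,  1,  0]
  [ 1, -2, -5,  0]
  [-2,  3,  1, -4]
x^4 + 16*x^3 + 96*x^2 + 256*x + 256

Expanding det(x·I − A) (e.g. by cofactor expansion or by noting that A is similar to its Jordan form J, which has the same characteristic polynomial as A) gives
  χ_A(x) = x^4 + 16*x^3 + 96*x^2 + 256*x + 256
which factors as (x + 4)^4. The eigenvalues (with algebraic multiplicities) are λ = -4 with multiplicity 4.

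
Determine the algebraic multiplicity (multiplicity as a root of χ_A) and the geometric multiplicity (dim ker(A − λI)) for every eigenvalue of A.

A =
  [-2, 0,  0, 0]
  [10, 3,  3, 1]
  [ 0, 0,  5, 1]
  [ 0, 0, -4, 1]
λ = -2: alg = 1, geom = 1; λ = 3: alg = 3, geom = 1

Step 1 — factor the characteristic polynomial to read off the algebraic multiplicities:
  χ_A(x) = (x - 3)^3*(x + 2)

Step 2 — compute geometric multiplicities via the rank-nullity identity g(λ) = n − rank(A − λI):
  rank(A − (-2)·I) = 3, so dim ker(A − (-2)·I) = n − 3 = 1
  rank(A − (3)·I) = 3, so dim ker(A − (3)·I) = n − 3 = 1

Summary:
  λ = -2: algebraic multiplicity = 1, geometric multiplicity = 1
  λ = 3: algebraic multiplicity = 3, geometric multiplicity = 1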